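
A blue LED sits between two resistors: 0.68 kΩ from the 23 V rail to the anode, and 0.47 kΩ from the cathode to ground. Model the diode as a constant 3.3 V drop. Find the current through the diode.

I ≈ 17 mA

The two resistors are in series with the diode, so KVL gives 23 = I·0.68 + 3.3 + I·0.47.
I = (23 − 3.3) / (0.68 + 0.47) kΩ = 19.7 / 1.15 = 17.1 mA.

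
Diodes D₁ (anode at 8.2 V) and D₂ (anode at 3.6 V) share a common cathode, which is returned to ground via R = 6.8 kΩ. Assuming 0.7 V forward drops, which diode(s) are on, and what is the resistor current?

Assume both conduct. Then node N would need to be at both 8.2−0.7 = 7.5 V and 3.6−0.7 = 2.9 V, which is impossible.
Assume only D₁ conducts: V_N = 8.2 − 0.7 = 7.5 V, so I_R = 7.5/6.8 = 1.1 mA.
Check D₂: its anode-to-cathode voltage is 3.6 − 7.5 = -3.9 V < 0.7 V, so it is off. The assumption is consistent.

Only D₁ conducts; I_R ≈ 1.1 mA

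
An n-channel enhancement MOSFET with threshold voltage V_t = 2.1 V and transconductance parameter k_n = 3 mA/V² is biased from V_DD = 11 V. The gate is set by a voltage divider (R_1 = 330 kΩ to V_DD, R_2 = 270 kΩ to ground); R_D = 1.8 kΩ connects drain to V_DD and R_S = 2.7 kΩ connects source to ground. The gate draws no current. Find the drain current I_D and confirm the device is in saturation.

I_D ≈ 0.79 mA

V_G = V_DD·R_2/(R_1+R_2) = 11×270/600 = 4.95 V.
Assume saturation: I_D = (k_n/2)(V_GS − V_t)² with V_GS = V_G − I_D·R_S = 4.95 − 2.7·I_D.
Substituting gives 10.9·I_D² − 24.1·I_D + 12.2 = 0, with roots I_D = 0.787 or 1.42 mA.
The root I_D = 1.42 mA gives V_GS = 1.13 V ≤ V_t, so take I_D = 0.787 mA.
Then V_GS = 2.82 V and V_DS = V_DD − I_D(R_D+R_S) = 11 − 0.787×4.5 = 7.46 V.
Saturation requires V_DS ≥ V_GS − V_t = 0.724 V; 7.46 ≥ 0.724 ✓.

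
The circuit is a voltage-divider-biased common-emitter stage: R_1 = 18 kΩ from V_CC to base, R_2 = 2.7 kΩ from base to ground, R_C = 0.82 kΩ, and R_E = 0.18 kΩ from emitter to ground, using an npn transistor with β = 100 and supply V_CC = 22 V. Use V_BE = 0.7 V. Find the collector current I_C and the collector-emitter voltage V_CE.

Thevenize the base divider: V_Th = V_CC·R_2/(R_1+R_2) = 22×2.7/20.7 = 2.87 V, R_Th = R_1‖R_2 = 2.35 kΩ.
Base-emitter loop: V_Th = I_B·R_Th + V_BE + (β+1)I_B·R_E, so I_B = (2.87 − 0.7) / (2.35 + 101×0.18) = 0.106 mA.
I_C = β·I_B = 100×0.106 = 10.6 mA, and I_E = (β+1)I_B = 10.7 mA.
V_CE = V_CC − I_C·R_C − I_E·R_E = 22 − 10.6×0.82 − 10.7×0.18 = 11.4 V.
V_CE = 11.4 V > 0.2 V confirms active-region operation.

I_C ≈ 11 mA, V_CE ≈ 11 V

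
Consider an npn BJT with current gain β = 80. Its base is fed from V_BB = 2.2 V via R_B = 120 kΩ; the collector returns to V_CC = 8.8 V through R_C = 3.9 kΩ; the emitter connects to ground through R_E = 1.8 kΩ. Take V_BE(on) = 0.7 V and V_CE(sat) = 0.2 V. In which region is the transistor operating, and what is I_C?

active; I_C ≈ 0.45 mA

Assume active. Base-emitter loop: I_B = (V_BB − V_BE)/(R_B + (β+1)R_E) = (2.2 − 0.7)/(120 + 81×1.8) = 0.00564 mA.
I_C = β·I_B = 80×0.00564 = 0.451 mA.
V_CE = V_CC − I_C·R_C − I_E·R_E = 8.8 − 0.451×3.9 − 0.457×1.8 = 6.22 V > V_CE(sat), so the active-region assumption holds.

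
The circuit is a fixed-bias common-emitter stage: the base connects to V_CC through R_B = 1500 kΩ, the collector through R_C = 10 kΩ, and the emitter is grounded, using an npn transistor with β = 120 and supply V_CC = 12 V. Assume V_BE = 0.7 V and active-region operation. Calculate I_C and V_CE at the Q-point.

Base loop: V_CC = I_B·R_B + V_BE, so I_B = (12 − 0.7)/1500 kΩ = 0.00753 mA.
In the active region I_C = β·I_B = 120 × 0.00753 = 0.904 mA.
Collector loop: V_CE = V_CC − I_C·R_C = 12 − 0.904×10 = 2.96 V.
Since V_CE = 2.96 V > V_CE(sat) ≈ 0.2 V, the transistor is in the active region as assumed.

I_C ≈ 0.9 mA, V_CE ≈ 3 V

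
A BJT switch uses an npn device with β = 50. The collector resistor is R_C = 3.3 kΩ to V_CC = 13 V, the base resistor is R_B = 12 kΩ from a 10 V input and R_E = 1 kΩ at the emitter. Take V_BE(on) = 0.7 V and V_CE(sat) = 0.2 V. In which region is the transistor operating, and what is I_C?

Assume active: I_B = (10 − 0.7)/(12 + 51×1) = 0.148 mA, I_C = β·I_B = 7.38 mA.
Then V_CE = 13 − 7.38×3.3 − 7.53×1 = -18.9 V < 0.2 V — the active assumption fails.
Re-solve with V_CE = 0.2 V. KCL at the emitter: V_E/R_E = (V_BB−0.7−V_E)/R_B + (V_CC−0.2−V_E)/R_C, giving V_E = 3.36 V.
I_C = (V_CC − 0.2 − V_E)/R_C = (12.8 − 3.36)/3.3 = 2.86 mA.
Check: I_B = (9.3 − 3.36)/12 = 0.495 mA, and β·I_B = 24.8 mA > I_C, confirming saturation.

saturation; I_C ≈ 2.9 mA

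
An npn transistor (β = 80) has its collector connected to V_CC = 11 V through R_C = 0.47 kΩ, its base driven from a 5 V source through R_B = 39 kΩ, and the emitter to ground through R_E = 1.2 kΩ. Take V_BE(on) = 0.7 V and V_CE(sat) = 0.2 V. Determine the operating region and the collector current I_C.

active; I_C ≈ 2.5 mA

Assume active. Base-emitter loop: I_B = (V_BB − V_BE)/(R_B + (β+1)R_E) = (5 − 0.7)/(39 + 81×1.2) = 0.0316 mA.
I_C = β·I_B = 80×0.0316 = 2.53 mA.
V_CE = V_CC − I_C·R_C − I_E·R_E = 11 − 2.53×0.47 − 2.56×1.2 = 6.74 V > V_CE(sat), so the active-region assumption holds.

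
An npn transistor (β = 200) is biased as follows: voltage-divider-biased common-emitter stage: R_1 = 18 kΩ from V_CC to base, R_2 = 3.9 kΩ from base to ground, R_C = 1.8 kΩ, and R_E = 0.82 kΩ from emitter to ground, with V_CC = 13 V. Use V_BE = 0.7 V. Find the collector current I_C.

I_C ≈ 1.9 mA

Thevenize the base divider: V_Th = V_CC·R_2/(R_1+R_2) = 13×3.9/21.9 = 2.32 V, R_Th = R_1‖R_2 = 3.21 kΩ.
Base-emitter loop: V_Th = I_B·R_Th + V_BE + (β+1)I_B·R_E, so I_B = (2.32 − 0.7) / (3.21 + 201×0.82) = 0.00961 mA.
I_C = β·I_B = 200×0.00961 = 1.92 mA, and I_E = (β+1)I_B = 1.93 mA.
V_CE = V_CC − I_C·R_C − I_E·R_E = 13 − 1.92×1.8 − 1.93×0.82 = 7.96 V.
V_CE = 7.96 V > 0.2 V confirms active-region operation.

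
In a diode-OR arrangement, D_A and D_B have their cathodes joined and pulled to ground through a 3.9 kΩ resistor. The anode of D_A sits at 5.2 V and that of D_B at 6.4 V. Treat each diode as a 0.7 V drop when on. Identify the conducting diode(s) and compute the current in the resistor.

Only D_B conducts; I_R ≈ 1.5 mA

Assume both conduct. Then node N would need to be at both 5.2−0.7 = 4.5 V and 6.4−0.7 = 5.7 V, which is impossible.
Assume only D_B conducts: V_N = 6.4 − 0.7 = 5.7 V, so I_R = 5.7/3.9 = 1.46 mA.
Check D_A: its anode-to-cathode voltage is 5.2 − 5.7 = -0.5 V < 0.7 V, so it is off. The assumption is consistent.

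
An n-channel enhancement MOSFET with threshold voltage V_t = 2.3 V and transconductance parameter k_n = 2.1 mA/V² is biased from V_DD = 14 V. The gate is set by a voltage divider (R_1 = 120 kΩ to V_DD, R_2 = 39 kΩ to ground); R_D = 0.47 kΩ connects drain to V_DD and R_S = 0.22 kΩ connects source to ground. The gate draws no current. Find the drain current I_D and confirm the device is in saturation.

I_D ≈ 0.91 mA

V_G = V_DD·R_2/(R_1+R_2) = 14×39/159 = 3.43 V.
Assume saturation: I_D = (k_n/2)(V_GS − V_t)² with V_GS = V_G − I_D·R_S = 3.43 − 0.22·I_D.
Substituting gives 0.0508·I_D² − 1.52·I_D + 1.35 = 0, with roots I_D = 0.914 or 29.1 mA.
The root I_D = 29.1 mA gives V_GS = -2.96 V ≤ V_t, so take I_D = 0.914 mA.
Then V_GS = 3.23 V and V_DS = V_DD − I_D(R_D+R_S) = 14 − 0.914×0.69 = 13.4 V.
Saturation requires V_DS ≥ V_GS − V_t = 0.933 V; 13.4 ≥ 0.933 ✓.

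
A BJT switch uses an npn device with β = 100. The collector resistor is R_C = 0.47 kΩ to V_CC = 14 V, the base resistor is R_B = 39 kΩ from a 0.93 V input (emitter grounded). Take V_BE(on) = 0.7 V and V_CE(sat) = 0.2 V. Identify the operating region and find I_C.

Assume active. Base-emitter loop: I_B = (V_BB − V_BE)/R_B = (0.93 − 0.7)/39 = 0.0059 mA.
I_C = β·I_B = 100×0.0059 = 0.59 mA.
V_CE = V_CC − I_C·R_C = 14 − 0.59×0.47 = 13.7 V > V_CE(sat), so the active-region assumption holds.

active; I_C ≈ 0.59 mA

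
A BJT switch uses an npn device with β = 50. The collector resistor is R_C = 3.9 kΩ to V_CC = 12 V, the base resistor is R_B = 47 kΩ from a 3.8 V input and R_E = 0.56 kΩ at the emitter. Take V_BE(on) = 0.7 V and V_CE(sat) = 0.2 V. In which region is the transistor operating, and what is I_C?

Assume active. Base-emitter loop: I_B = (V_BB − V_BE)/(R_B + (β+1)R_E) = (3.8 − 0.7)/(47 + 51×0.56) = 0.041 mA.
I_C = β·I_B = 50×0.041 = 2.05 mA.
V_CE = V_CC − I_C·R_C − I_E·R_E = 12 − 2.05×3.9 − 2.09×0.56 = 2.83 V > V_CE(sat), so the active-region assumption holds.

active; I_C ≈ 2.1 mA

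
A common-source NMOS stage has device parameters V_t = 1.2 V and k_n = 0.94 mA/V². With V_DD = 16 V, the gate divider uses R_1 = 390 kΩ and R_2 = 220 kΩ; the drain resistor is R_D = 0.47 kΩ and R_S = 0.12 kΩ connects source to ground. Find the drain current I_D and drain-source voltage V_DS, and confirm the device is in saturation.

I_D ≈ 6.7 mA, V_DS ≈ 12 V

V_G = V_DD·R_2/(R_1+R_2) = 16×220/610 = 5.77 V.
Assume saturation: I_D = (k_n/2)(V_GS − V_t)² with V_GS = V_G − I_D·R_S = 5.77 − 0.12·I_D.
Substituting gives 0.00677·I_D² − 1.52·I_D + 9.82 = 0, with roots I_D = 6.68 or 217 mA.
The root I_D = 217 mA gives V_GS = -20.3 V ≤ V_t, so take I_D = 6.68 mA.
Then V_GS = 4.97 V and V_DS = V_DD − I_D(R_D+R_S) = 16 − 6.68×0.59 = 12.1 V.
Saturation requires V_DS ≥ V_GS − V_t = 3.77 V; 12.1 ≥ 3.77 ✓.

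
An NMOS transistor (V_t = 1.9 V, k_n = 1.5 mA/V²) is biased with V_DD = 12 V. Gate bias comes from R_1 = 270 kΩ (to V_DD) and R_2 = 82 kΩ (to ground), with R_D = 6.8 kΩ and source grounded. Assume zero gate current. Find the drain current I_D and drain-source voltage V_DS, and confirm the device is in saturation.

I_D ≈ 0.6 mA, V_DS ≈ 7.9 V

V_G = V_DD·R_2/(R_1+R_2) = 12×82/352 = 2.8 V. With the source grounded, V_GS = V_G = 2.8 V.
Assume saturation: I_D = (k_n/2)(V_GS − V_t)² = (1.5/2)×(2.8 − 1.9)² = 0.75×0.895² = 0.601 mA.
V_DS = V_DD − I_D·R_D = 12 − 0.601×6.8 = 7.91 V.
Saturation requires V_DS ≥ V_GS − V_t = 0.895 V; 7.91 ≥ 0.895 ✓.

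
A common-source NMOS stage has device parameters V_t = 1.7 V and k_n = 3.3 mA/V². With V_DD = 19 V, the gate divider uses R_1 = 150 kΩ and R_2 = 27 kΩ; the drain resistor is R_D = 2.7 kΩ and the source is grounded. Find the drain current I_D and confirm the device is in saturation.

V_G = V_DD·R_2/(R_1+R_2) = 19×27/177 = 2.9 V. With the source grounded, V_GS = V_G = 2.9 V.
Assume saturation: I_D = (k_n/2)(V_GS − V_t)² = (3.3/2)×(2.9 − 1.7)² = 1.65×1.2² = 2.37 mA.
V_DS = V_DD − I_D·R_D = 19 − 2.37×2.7 = 12.6 V.
Saturation requires V_DS ≥ V_GS − V_t = 1.2 V; 12.6 ≥ 1.2 ✓.

I_D ≈ 2.4 mA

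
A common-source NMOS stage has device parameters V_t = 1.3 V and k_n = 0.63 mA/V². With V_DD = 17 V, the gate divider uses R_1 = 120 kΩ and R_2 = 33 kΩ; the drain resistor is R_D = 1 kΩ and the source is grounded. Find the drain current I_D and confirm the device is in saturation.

V_G = V_DD·R_2/(R_1+R_2) = 17×33/153 = 3.67 V. With the source grounded, V_GS = V_G = 3.67 V.
Assume saturation: I_D = (k_n/2)(V_GS − V_t)² = (0.63/2)×(3.67 − 1.3)² = 0.315×2.37² = 1.76 mA.
V_DS = V_DD − I_D·R_D = 17 − 1.76×1 = 15.2 V.
Saturation requires V_DS ≥ V_GS − V_t = 2.37 V; 15.2 ≥ 2.37 ✓.

I_D ≈ 1.8 mA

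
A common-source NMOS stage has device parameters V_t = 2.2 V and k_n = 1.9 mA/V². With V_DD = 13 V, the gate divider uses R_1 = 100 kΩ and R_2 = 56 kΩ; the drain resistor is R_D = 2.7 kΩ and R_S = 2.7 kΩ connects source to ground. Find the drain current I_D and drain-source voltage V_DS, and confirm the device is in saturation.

I_D ≈ 0.62 mA, V_DS ≈ 9.7 V

V_G = V_DD·R_2/(R_1+R_2) = 13×56/156 = 4.67 V.
Assume saturation: I_D = (k_n/2)(V_GS − V_t)² with V_GS = V_G − I_D·R_S = 4.67 − 2.7·I_D.
Substituting gives 6.93·I_D² − 13.7·I_D + 5.78 = 0, with roots I_D = 0.615 or 1.36 mA.
The root I_D = 1.36 mA gives V_GS = 1.01 V ≤ V_t, so take I_D = 0.615 mA.
Then V_GS = 3 V and V_DS = V_DD − I_D(R_D+R_S) = 13 − 0.615×5.4 = 9.68 V.
Saturation requires V_DS ≥ V_GS − V_t = 0.805 V; 9.68 ≥ 0.805 ✓.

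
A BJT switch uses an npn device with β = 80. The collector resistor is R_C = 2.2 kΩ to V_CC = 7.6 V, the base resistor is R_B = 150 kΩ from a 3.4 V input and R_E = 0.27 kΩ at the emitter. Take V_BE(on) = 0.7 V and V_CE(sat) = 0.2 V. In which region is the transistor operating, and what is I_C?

active; I_C ≈ 1.3 mA

Assume active. Base-emitter loop: I_B = (V_BB − V_BE)/(R_B + (β+1)R_E) = (3.4 − 0.7)/(150 + 81×0.27) = 0.0157 mA.
I_C = β·I_B = 80×0.0157 = 1.26 mA.
V_CE = V_CC − I_C·R_C − I_E·R_E = 7.6 − 1.26×2.2 − 1.27×0.27 = 4.49 V > V_CE(sat), so the active-region assumption holds.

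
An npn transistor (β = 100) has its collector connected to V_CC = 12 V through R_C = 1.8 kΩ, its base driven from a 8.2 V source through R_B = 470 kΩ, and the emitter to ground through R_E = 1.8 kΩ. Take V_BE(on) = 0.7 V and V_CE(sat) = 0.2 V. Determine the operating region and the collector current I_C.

active; I_C ≈ 1.2 mA

Assume active. Base-emitter loop: I_B = (V_BB − V_BE)/(R_B + (β+1)R_E) = (8.2 − 0.7)/(470 + 101×1.8) = 0.0115 mA.
I_C = β·I_B = 100×0.0115 = 1.15 mA.
V_CE = V_CC − I_C·R_C − I_E·R_E = 12 − 1.15×1.8 − 1.16×1.8 = 7.84 V > V_CE(sat), so the active-region assumption holds.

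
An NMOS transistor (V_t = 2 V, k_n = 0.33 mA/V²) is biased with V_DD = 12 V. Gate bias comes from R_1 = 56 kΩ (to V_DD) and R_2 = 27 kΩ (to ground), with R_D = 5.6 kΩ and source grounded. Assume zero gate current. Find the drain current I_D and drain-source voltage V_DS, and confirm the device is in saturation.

I_D ≈ 0.6 mA, V_DS ≈ 8.7 V

V_G = V_DD·R_2/(R_1+R_2) = 12×27/83 = 3.9 V. With the source grounded, V_GS = V_G = 3.9 V.
Assume saturation: I_D = (k_n/2)(V_GS − V_t)² = (0.33/2)×(3.9 − 2)² = 0.165×1.9² = 0.598 mA.
V_DS = V_DD − I_D·R_D = 12 − 0.598×5.6 = 8.65 V.
Saturation requires V_DS ≥ V_GS − V_t = 1.9 V; 8.65 ≥ 1.9 ✓.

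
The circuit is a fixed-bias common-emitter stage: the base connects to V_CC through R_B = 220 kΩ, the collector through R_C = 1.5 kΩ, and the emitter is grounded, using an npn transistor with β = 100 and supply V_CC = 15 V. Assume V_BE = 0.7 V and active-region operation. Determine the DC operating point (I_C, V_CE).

Base loop: V_CC = I_B·R_B + V_BE, so I_B = (15 − 0.7)/220 kΩ = 0.065 mA.
In the active region I_C = β·I_B = 100 × 0.065 = 6.5 mA.
Collector loop: V_CE = V_CC − I_C·R_C = 15 − 6.5×1.5 = 5.25 V.
Since V_CE = 5.25 V > V_CE(sat) ≈ 0.2 V, the transistor is in the active region as assumed.

I_C ≈ 6.5 mA, V_CE ≈ 5.2 V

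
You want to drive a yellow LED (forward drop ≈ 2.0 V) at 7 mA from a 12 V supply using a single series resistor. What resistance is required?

R ≈ 1.4 kΩ

The resistor drops V_S − V_D = 12 − 2.0 = 10 V at 7 mA.
R = 10 V / 7 mA = 1.43 kΩ.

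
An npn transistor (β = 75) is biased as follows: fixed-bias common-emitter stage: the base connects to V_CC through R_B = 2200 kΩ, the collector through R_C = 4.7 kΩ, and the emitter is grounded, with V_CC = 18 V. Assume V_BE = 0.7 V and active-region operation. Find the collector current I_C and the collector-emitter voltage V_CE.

Base loop: V_CC = I_B·R_B + V_BE, so I_B = (18 − 0.7)/2200 kΩ = 0.00786 mA.
In the active region I_C = β·I_B = 75 × 0.00786 = 0.59 mA.
Collector loop: V_CE = V_CC − I_C·R_C = 18 − 0.59×4.7 = 15.2 V.
Since V_CE = 15.2 V > V_CE(sat) ≈ 0.2 V, the transistor is in the active region as assumed.

I_C ≈ 0.59 mA, V_CE ≈ 15 V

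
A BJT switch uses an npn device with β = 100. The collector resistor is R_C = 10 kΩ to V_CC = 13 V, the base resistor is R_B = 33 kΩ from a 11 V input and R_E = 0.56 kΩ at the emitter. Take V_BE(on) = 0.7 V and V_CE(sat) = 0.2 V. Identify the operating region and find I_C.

saturation; I_C ≈ 1.2 mA

Assume active: I_B = (11 − 0.7)/(33 + 101×0.56) = 0.115 mA, I_C = β·I_B = 11.5 mA.
Then V_CE = 13 − 11.5×10 − 11.6×0.56 = -109 V < 0.2 V — the active assumption fails.
Re-solve with V_CE = 0.2 V. KCL at the emitter: V_E/R_E = (V_BB−0.7−V_E)/R_B + (V_CC−0.2−V_E)/R_C, giving V_E = 0.831 V.
I_C = (V_CC − 0.2 − V_E)/R_C = (12.8 − 0.831)/10 = 1.2 mA.
Check: I_B = (10.3 − 0.831)/33 = 0.287 mA, and β·I_B = 28.7 mA > I_C, confirming saturation.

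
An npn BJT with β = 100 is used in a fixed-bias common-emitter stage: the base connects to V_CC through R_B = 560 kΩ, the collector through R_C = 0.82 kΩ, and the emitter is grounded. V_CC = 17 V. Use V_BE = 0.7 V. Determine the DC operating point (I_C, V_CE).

I_C ≈ 2.9 mA, V_CE ≈ 15 V

Base loop: V_CC = I_B·R_B + V_BE, so I_B = (17 − 0.7)/560 kΩ = 0.0291 mA.
In the active region I_C = β·I_B = 100 × 0.0291 = 2.91 mA.
Collector loop: V_CE = V_CC − I_C·R_C = 17 − 2.91×0.82 = 14.6 V.
Since V_CE = 14.6 V > V_CE(sat) ≈ 0.2 V, the transistor is in the active region as assumed.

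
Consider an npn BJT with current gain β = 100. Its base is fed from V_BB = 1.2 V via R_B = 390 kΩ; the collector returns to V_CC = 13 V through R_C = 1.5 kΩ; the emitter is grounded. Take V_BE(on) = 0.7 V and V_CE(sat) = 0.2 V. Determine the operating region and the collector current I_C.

active; I_C ≈ 0.13 mA

Assume active. Base-emitter loop: I_B = (V_BB − V_BE)/R_B = (1.2 − 0.7)/390 = 0.00128 mA.
I_C = β·I_B = 100×0.00128 = 0.128 mA.
V_CE = V_CC − I_C·R_C = 13 − 0.128×1.5 = 12.8 V > V_CE(sat), so the active-region assumption holds.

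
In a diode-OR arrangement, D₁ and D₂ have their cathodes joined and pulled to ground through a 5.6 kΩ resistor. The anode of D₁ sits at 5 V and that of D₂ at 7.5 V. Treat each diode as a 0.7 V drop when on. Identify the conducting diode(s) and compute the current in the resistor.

Assume both conduct. Then node N would need to be at both 5−0.7 = 4.3 V and 7.5−0.7 = 6.8 V, which is impossible.
Assume only D₂ conducts: V_N = 7.5 − 0.7 = 6.8 V, so I_R = 6.8/5.6 = 1.21 mA.
Check D₁: its anode-to-cathode voltage is 5 − 6.8 = -1.8 V < 0.7 V, so it is off. The assumption is consistent.

Only D₂ conducts; I_R ≈ 1.2 mA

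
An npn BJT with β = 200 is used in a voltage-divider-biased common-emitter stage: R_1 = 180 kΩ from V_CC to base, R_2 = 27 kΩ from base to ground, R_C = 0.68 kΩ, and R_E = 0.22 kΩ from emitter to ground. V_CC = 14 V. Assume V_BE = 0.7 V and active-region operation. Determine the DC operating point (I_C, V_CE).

Thevenize the base divider: V_Th = V_CC·R_2/(R_1+R_2) = 14×27/207 = 1.83 V, R_Th = R_1‖R_2 = 23.5 kΩ.
Base-emitter loop: V_Th = I_B·R_Th + V_BE + (β+1)I_B·R_E, so I_B = (1.83 − 0.7) / (23.5 + 201×0.22) = 0.0166 mA.
I_C = β·I_B = 200×0.0166 = 3.33 mA, and I_E = (β+1)I_B = 3.34 mA.
V_CE = V_CC − I_C·R_C − I_E·R_E = 14 − 3.33×0.68 − 3.34×0.22 = 11 V.
V_CE = 11 V > 0.2 V confirms active-region operation.

I_C ≈ 3.3 mA, V_CE ≈ 11 V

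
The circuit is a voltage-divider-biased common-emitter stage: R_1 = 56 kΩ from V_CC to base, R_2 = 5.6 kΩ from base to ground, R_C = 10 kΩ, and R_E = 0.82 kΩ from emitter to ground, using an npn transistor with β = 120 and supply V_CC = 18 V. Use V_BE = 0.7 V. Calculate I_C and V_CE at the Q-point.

Thevenize the base divider: V_Th = V_CC·R_2/(R_1+R_2) = 18×5.6/61.6 = 1.64 V, R_Th = R_1‖R_2 = 5.09 kΩ.
Base-emitter loop: V_Th = I_B·R_Th + V_BE + (β+1)I_B·R_E, so I_B = (1.64 − 0.7) / (5.09 + 121×0.82) = 0.00898 mA.
I_C = β·I_B = 120×0.00898 = 1.08 mA, and I_E = (β+1)I_B = 1.09 mA.
V_CE = V_CC − I_C·R_C − I_E·R_E = 18 − 1.08×10 − 1.09×0.82 = 6.34 V.
V_CE = 6.34 V > 0.2 V confirms active-region operation.

I_C ≈ 1.1 mA, V_CE ≈ 6.3 V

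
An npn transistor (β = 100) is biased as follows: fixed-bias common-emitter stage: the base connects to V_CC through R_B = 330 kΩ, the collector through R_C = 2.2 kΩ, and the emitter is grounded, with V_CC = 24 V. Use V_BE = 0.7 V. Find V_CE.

V_CE ≈ 8.5 V

Base loop: V_CC = I_B·R_B + V_BE, so I_B = (24 − 0.7)/330 kΩ = 0.0706 mA.
In the active region I_C = β·I_B = 100 × 0.0706 = 7.06 mA.
Collector loop: V_CE = V_CC − I_C·R_C = 24 − 7.06×2.2 = 8.47 V.
Since V_CE = 8.47 V > V_CE(sat) ≈ 0.2 V, the transistor is in the active region as assumed.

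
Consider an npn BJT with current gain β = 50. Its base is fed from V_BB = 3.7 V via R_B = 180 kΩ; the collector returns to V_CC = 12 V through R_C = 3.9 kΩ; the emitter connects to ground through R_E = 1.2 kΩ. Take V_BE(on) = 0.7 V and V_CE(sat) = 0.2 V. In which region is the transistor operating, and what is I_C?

Assume active. Base-emitter loop: I_B = (V_BB − V_BE)/(R_B + (β+1)R_E) = (3.7 − 0.7)/(180 + 51×1.2) = 0.0124 mA.
I_C = β·I_B = 50×0.0124 = 0.622 mA.
V_CE = V_CC − I_C·R_C − I_E·R_E = 12 − 0.622×3.9 − 0.634×1.2 = 8.81 V > V_CE(sat), so the active-region assumption holds.

active; I_C ≈ 0.62 mA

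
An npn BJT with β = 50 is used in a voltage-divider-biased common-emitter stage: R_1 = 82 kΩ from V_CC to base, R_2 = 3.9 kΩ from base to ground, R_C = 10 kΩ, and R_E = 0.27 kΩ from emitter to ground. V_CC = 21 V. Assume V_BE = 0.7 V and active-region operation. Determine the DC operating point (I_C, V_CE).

I_C ≈ 0.72 mA, V_CE ≈ 14 V

Thevenize the base divider: V_Th = V_CC·R_2/(R_1+R_2) = 21×3.9/85.9 = 0.953 V, R_Th = R_1‖R_2 = 3.72 kΩ.
Base-emitter loop: V_Th = I_B·R_Th + V_BE + (β+1)I_B·R_E, so I_B = (0.953 − 0.7) / (3.72 + 51×0.27) = 0.0145 mA.
I_C = β·I_B = 50×0.0145 = 0.724 mA, and I_E = (β+1)I_B = 0.739 mA.
V_CE = V_CC − I_C·R_C − I_E·R_E = 21 − 0.724×10 − 0.739×0.27 = 13.6 V.
V_CE = 13.6 V > 0.2 V confirms active-region operation.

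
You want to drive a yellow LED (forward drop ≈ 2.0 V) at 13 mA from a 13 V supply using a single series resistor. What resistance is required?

R ≈ 0.85 kΩ

The resistor drops V_S − V_D = 13 − 2.0 = 11 V at 13 mA.
R = 11 V / 13 mA = 0.846 kΩ.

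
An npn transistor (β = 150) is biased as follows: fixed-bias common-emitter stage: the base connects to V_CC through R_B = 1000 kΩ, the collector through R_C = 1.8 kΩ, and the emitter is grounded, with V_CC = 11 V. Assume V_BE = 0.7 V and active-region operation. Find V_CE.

V_CE ≈ 8.2 V

Base loop: V_CC = I_B·R_B + V_BE, so I_B = (11 − 0.7)/1000 kΩ = 0.0103 mA.
In the active region I_C = β·I_B = 150 × 0.0103 = 1.54 mA.
Collector loop: V_CE = V_CC − I_C·R_C = 11 − 1.54×1.8 = 8.22 V.
Since V_CE = 8.22 V > V_CE(sat) ≈ 0.2 V, the transistor is in the active region as assumed.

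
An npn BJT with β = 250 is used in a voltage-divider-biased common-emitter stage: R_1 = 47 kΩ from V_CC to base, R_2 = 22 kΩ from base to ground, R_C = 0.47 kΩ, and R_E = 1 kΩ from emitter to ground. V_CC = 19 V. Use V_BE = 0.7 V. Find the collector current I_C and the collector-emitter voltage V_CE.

I_C ≈ 5 mA, V_CE ≈ 12 V

Thevenize the base divider: V_Th = V_CC·R_2/(R_1+R_2) = 19×22/69 = 6.06 V, R_Th = R_1‖R_2 = 15 kΩ.
Base-emitter loop: V_Th = I_B·R_Th + V_BE + (β+1)I_B·R_E, so I_B = (6.06 − 0.7) / (15 + 251×1) = 0.0201 mA.
I_C = β·I_B = 250×0.0201 = 5.04 mA, and I_E = (β+1)I_B = 5.06 mA.
V_CE = V_CC − I_C·R_C − I_E·R_E = 19 − 5.04×0.47 − 5.06×1 = 11.6 V.
V_CE = 11.6 V > 0.2 V confirms active-region operation.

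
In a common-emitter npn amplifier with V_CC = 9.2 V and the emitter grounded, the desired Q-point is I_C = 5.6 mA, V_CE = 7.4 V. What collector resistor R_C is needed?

R_C ≈ 0.32 kΩ

Collector loop: V_CC = I_C·R_C + V_CE.
R_C = (V_CC − V_CE)/I_C = (9.2 − 7.4)/5.6 = 0.321 kΩ.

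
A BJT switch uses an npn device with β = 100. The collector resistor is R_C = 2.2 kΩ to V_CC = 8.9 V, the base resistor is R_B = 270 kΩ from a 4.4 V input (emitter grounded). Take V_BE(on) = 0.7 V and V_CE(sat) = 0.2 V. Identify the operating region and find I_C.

active; I_C ≈ 1.4 mA

Assume active. Base-emitter loop: I_B = (V_BB − V_BE)/R_B = (4.4 − 0.7)/270 = 0.0137 mA.
I_C = β·I_B = 100×0.0137 = 1.37 mA.
V_CE = V_CC − I_C·R_C = 8.9 − 1.37×2.2 = 5.89 V > V_CE(sat), so the active-region assumption holds.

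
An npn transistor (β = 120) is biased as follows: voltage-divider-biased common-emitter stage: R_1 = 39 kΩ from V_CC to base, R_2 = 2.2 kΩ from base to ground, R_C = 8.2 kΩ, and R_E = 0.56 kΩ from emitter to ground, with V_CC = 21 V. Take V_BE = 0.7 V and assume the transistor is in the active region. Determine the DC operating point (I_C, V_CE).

I_C ≈ 0.72 mA, V_CE ≈ 15 V

Thevenize the base divider: V_Th = V_CC·R_2/(R_1+R_2) = 21×2.2/41.2 = 1.12 V, R_Th = R_1‖R_2 = 2.08 kΩ.
Base-emitter loop: V_Th = I_B·R_Th + V_BE + (β+1)I_B·R_E, so I_B = (1.12 − 0.7) / (2.08 + 121×0.56) = 0.00603 mA.
I_C = β·I_B = 120×0.00603 = 0.724 mA, and I_E = (β+1)I_B = 0.73 mA.
V_CE = V_CC − I_C·R_C − I_E·R_E = 21 − 0.724×8.2 − 0.73×0.56 = 14.7 V.
V_CE = 14.7 V > 0.2 V confirms active-region operation.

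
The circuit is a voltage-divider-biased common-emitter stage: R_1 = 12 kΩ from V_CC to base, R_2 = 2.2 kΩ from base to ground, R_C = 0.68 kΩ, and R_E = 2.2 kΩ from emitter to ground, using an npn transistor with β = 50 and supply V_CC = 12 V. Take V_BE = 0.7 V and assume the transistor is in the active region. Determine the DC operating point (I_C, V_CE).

Thevenize the base divider: V_Th = V_CC·R_2/(R_1+R_2) = 12×2.2/14.2 = 1.86 V, R_Th = R_1‖R_2 = 1.86 kΩ.
Base-emitter loop: V_Th = I_B·R_Th + V_BE + (β+1)I_B·R_E, so I_B = (1.86 − 0.7) / (1.86 + 51×2.2) = 0.0102 mA.
I_C = β·I_B = 50×0.0102 = 0.508 mA, and I_E = (β+1)I_B = 0.518 mA.
V_CE = V_CC − I_C·R_C − I_E·R_E = 12 − 0.508×0.68 − 0.518×2.2 = 10.5 V.
V_CE = 10.5 V > 0.2 V confirms active-region operation.

I_C ≈ 0.51 mA, V_CE ≈ 11 V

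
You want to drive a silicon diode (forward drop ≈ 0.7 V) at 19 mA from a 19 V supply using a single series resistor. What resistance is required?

The resistor drops V_S − V_D = 19 − 0.7 = 18.3 V at 19 mA.
R = 18.3 V / 19 mA = 0.963 kΩ.

R ≈ 0.96 kΩ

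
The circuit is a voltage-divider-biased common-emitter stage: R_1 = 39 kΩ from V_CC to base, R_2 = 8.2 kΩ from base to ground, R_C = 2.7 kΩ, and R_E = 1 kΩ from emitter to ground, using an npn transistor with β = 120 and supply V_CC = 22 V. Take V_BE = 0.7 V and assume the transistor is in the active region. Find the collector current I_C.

Thevenize the base divider: V_Th = V_CC·R_2/(R_1+R_2) = 22×8.2/47.2 = 3.82 V, R_Th = R_1‖R_2 = 6.78 kΩ.
Base-emitter loop: V_Th = I_B·R_Th + V_BE + (β+1)I_B·R_E, so I_B = (3.82 − 0.7) / (6.78 + 121×1) = 0.0244 mA.
I_C = β·I_B = 120×0.0244 = 2.93 mA, and I_E = (β+1)I_B = 2.96 mA.
V_CE = V_CC − I_C·R_C − I_E·R_E = 22 − 2.93×2.7 − 2.96×1 = 11.1 V.
V_CE = 11.1 V > 0.2 V confirms active-region operation.

I_C ≈ 2.9 mA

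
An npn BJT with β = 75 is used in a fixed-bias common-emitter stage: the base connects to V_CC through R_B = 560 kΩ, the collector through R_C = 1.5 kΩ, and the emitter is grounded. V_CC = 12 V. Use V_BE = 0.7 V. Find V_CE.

V_CE ≈ 9.7 V

Base loop: V_CC = I_B·R_B + V_BE, so I_B = (12 − 0.7)/560 kΩ = 0.0202 mA.
In the active region I_C = β·I_B = 75 × 0.0202 = 1.51 mA.
Collector loop: V_CE = V_CC − I_C·R_C = 12 − 1.51×1.5 = 9.73 V.
Since V_CE = 9.73 V > V_CE(sat) ≈ 0.2 V, the transistor is in the active region as assumed.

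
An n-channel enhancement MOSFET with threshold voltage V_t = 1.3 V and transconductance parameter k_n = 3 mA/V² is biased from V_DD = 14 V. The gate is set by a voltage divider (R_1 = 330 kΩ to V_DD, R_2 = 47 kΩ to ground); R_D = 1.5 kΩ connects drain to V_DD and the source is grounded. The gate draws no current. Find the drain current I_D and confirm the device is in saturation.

I_D ≈ 0.3 mA

V_G = V_DD·R_2/(R_1+R_2) = 14×47/377 = 1.75 V. With the source grounded, V_GS = V_G = 1.75 V.
Assume saturation: I_D = (k_n/2)(V_GS − V_t)² = (3/2)×(1.75 − 1.3)² = 1.5×0.445² = 0.298 mA.
V_DS = V_DD − I_D·R_D = 14 − 0.298×1.5 = 13.6 V.
Saturation requires V_DS ≥ V_GS − V_t = 0.445 V; 13.6 ≥ 0.445 ✓.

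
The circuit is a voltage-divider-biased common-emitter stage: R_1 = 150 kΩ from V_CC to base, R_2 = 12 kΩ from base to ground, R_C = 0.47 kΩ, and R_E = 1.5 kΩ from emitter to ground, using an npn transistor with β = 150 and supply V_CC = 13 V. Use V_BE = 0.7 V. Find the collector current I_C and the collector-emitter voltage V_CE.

Thevenize the base divider: V_Th = V_CC·R_2/(R_1+R_2) = 13×12/162 = 0.963 V, R_Th = R_1‖R_2 = 11.1 kΩ.
Base-emitter loop: V_Th = I_B·R_Th + V_BE + (β+1)I_B·R_E, so I_B = (0.963 − 0.7) / (11.1 + 151×1.5) = 0.00111 mA.
I_C = β·I_B = 150×0.00111 = 0.166 mA, and I_E = (β+1)I_B = 0.167 mA.
V_CE = V_CC − I_C·R_C − I_E·R_E = 13 − 0.166×0.47 − 0.167×1.5 = 12.7 V.
V_CE = 12.7 V > 0.2 V confirms active-region operation.

I_C ≈ 0.17 mA, V_CE ≈ 13 V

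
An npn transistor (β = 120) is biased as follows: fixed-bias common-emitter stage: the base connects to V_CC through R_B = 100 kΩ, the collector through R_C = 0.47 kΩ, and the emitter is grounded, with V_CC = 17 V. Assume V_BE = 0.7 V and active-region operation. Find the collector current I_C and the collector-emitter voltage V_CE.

Base loop: V_CC = I_B·R_B + V_BE, so I_B = (17 − 0.7)/100 kΩ = 0.163 mA.
In the active region I_C = β·I_B = 120 × 0.163 = 19.6 mA.
Collector loop: V_CE = V_CC − I_C·R_C = 17 − 19.6×0.47 = 7.81 V.
Since V_CE = 7.81 V > V_CE(sat) ≈ 0.2 V, the transistor is in the active region as assumed.

I_C ≈ 20 mA, V_CE ≈ 7.8 V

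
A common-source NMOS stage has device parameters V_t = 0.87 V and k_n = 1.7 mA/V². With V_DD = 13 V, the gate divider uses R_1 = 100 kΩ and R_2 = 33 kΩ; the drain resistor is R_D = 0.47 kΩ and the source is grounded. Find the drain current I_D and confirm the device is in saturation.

V_G = V_DD·R_2/(R_1+R_2) = 13×33/133 = 3.23 V. With the source grounded, V_GS = V_G = 3.23 V.
Assume saturation: I_D = (k_n/2)(V_GS − V_t)² = (1.7/2)×(3.23 − 0.87)² = 0.85×2.36² = 4.72 mA.
V_DS = V_DD − I_D·R_D = 13 − 4.72×0.47 = 10.8 V.
Saturation requires V_DS ≥ V_GS − V_t = 2.36 V; 10.8 ≥ 2.36 ✓.

I_D ≈ 4.7 mA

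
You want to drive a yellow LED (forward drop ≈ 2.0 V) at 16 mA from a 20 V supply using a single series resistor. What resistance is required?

The resistor drops V_S − V_D = 20 − 2.0 = 18 V at 16 mA.
R = 18 V / 16 mA = 1.12 kΩ.

R ≈ 1.1 kΩ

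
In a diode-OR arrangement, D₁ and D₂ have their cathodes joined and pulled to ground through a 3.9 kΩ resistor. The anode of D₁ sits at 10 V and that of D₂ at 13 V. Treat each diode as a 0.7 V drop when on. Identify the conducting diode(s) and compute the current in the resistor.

Assume both conduct. Then node N would need to be at both 10−0.7 = 9.3 V and 13−0.7 = 12.3 V, which is impossible.
Assume only D₂ conducts: V_N = 13 − 0.7 = 12.3 V, so I_R = 12.3/3.9 = 3.15 mA.
Check D₁: its anode-to-cathode voltage is 10 − 12.3 = -2.3 V < 0.7 V, so it is off. The assumption is consistent.

Only D₂ conducts; I_R ≈ 3.2 mA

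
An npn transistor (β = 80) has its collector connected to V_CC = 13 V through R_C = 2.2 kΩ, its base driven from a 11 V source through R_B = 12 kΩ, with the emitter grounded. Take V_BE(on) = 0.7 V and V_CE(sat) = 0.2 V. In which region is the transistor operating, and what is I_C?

saturation; I_C ≈ 5.8 mA

Assume active: I_B = (11 − 0.7)/12 = 0.858 mA, giving I_C = β·I_B = 68.7 mA.
But then V_CE = 13 − 68.7×2.2 = -138 V < V_CE(sat) = 0.2 V — impossible in the active region.
So the transistor is saturated. With V_CE = 0.2 V, I_C = (V_CC − 0.2)/R_C = 12.8/2.2 = 5.82 mA.
Check: β·I_B = 68.7 mA > I_C = 5.82 mA, confirming saturation.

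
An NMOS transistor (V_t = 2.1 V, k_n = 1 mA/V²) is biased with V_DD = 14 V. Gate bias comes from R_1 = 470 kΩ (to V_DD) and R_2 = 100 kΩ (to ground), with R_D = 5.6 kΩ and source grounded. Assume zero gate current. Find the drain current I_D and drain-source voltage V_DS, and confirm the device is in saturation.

I_D ≈ 0.063 mA, V_DS ≈ 14 V

V_G = V_DD·R_2/(R_1+R_2) = 14×100/570 = 2.46 V. With the source grounded, V_GS = V_G = 2.46 V.
Assume saturation: I_D = (k_n/2)(V_GS − V_t)² = (1/2)×(2.46 − 2.1)² = 0.5×0.356² = 0.0634 mA.
V_DS = V_DD − I_D·R_D = 14 − 0.0634×5.6 = 13.6 V.
Saturation requires V_DS ≥ V_GS − V_t = 0.356 V; 13.6 ≥ 0.356 ✓.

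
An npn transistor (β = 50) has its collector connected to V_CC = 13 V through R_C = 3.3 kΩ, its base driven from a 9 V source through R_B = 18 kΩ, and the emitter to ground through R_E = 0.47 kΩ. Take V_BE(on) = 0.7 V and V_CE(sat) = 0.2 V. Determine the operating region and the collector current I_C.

saturation; I_C ≈ 3.3 mA

Assume active: I_B = (9 − 0.7)/(18 + 51×0.47) = 0.198 mA, I_C = β·I_B = 9.89 mA.
Then V_CE = 13 − 9.89×3.3 − 10.1×0.47 = -24.4 V < 0.2 V — the active assumption fails.
Re-solve with V_CE = 0.2 V. KCL at the emitter: V_E/R_E = (V_BB−0.7−V_E)/R_B + (V_CC−0.2−V_E)/R_C, giving V_E = 1.75 V.
I_C = (V_CC − 0.2 − V_E)/R_C = (12.8 − 1.75)/3.3 = 3.35 mA.
Check: I_B = (8.3 − 1.75)/18 = 0.364 mA, and β·I_B = 18.2 mA > I_C, confirming saturation.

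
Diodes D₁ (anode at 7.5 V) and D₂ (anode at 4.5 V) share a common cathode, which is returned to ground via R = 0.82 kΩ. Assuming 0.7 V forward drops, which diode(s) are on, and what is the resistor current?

Only D₁ conducts; I_R ≈ 8.3 mA

Assume both conduct. Then node N would need to be at both 7.5−0.7 = 6.8 V and 4.5−0.7 = 3.8 V, which is impossible.
Assume only D₁ conducts: V_N = 7.5 − 0.7 = 6.8 V, so I_R = 6.8/0.82 = 8.29 mA.
Check D₂: its anode-to-cathode voltage is 4.5 − 6.8 = -2.3 V < 0.7 V, so it is off. The assumption is consistent.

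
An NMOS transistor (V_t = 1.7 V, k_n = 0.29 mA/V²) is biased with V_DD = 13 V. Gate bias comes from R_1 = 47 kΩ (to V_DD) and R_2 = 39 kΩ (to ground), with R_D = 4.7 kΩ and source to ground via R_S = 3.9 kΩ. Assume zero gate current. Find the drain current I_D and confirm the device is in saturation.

V_G = V_DD·R_2/(R_1+R_2) = 13×39/86 = 5.9 V.
Assume saturation: I_D = (k_n/2)(V_GS − V_t)² with V_GS = V_G − I_D·R_S = 5.9 − 3.9·I_D.
Substituting gives 2.21·I_D² − 5.74·I_D + 2.55 = 0, with roots I_D = 0.568 or 2.04 mA.
The root I_D = 2.04 mA gives V_GS = -2.05 V ≤ V_t, so take I_D = 0.568 mA.
Then V_GS = 3.68 V and V_DS = V_DD − I_D(R_D+R_S) = 13 − 0.568×8.6 = 8.11 V.
Saturation requires V_DS ≥ V_GS − V_t = 1.98 V; 8.11 ≥ 1.98 ✓.

I_D ≈ 0.57 mA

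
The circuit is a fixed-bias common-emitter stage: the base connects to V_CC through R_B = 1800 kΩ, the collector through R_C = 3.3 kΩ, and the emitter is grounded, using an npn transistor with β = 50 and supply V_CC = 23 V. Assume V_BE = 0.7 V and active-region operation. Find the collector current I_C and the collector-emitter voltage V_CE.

I_C ≈ 0.62 mA, V_CE ≈ 21 V

Base loop: V_CC = I_B·R_B + V_BE, so I_B = (23 − 0.7)/1800 kΩ = 0.0124 mA.
In the active region I_C = β·I_B = 50 × 0.0124 = 0.619 mA.
Collector loop: V_CE = V_CC − I_C·R_C = 23 − 0.619×3.3 = 21 V.
Since V_CE = 21 V > V_CE(sat) ≈ 0.2 V, the transistor is in the active region as assumed.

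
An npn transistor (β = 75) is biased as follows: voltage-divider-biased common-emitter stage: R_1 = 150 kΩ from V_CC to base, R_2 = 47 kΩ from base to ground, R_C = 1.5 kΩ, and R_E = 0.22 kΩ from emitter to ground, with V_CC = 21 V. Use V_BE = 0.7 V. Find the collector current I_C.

Thevenize the base divider: V_Th = V_CC·R_2/(R_1+R_2) = 21×47/197 = 5.01 V, R_Th = R_1‖R_2 = 35.8 kΩ.
Base-emitter loop: V_Th = I_B·R_Th + V_BE + (β+1)I_B·R_E, so I_B = (5.01 − 0.7) / (35.8 + 76×0.22) = 0.0821 mA.
I_C = β·I_B = 75×0.0821 = 6.16 mA, and I_E = (β+1)I_B = 6.24 mA.
V_CE = V_CC − I_C·R_C − I_E·R_E = 21 − 6.16×1.5 − 6.24×0.22 = 10.4 V.
V_CE = 10.4 V > 0.2 V confirms active-region operation.

I_C ≈ 6.2 mA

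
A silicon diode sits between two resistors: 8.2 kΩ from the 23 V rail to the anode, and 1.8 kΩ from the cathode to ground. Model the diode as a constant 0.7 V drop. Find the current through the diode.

The two resistors are in series with the diode, so KVL gives 23 = I·8.2 + 0.7 + I·1.8.
I = (23 − 0.7) / (8.2 + 1.8) kΩ = 22.3 / 10 = 2.23 mA.

I ≈ 2.2 mA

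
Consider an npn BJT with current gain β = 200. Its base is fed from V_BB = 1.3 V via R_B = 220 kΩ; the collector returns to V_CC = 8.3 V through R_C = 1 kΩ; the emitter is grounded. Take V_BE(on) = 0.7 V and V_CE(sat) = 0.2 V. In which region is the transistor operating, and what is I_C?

Assume active. Base-emitter loop: I_B = (V_BB − V_BE)/R_B = (1.3 − 0.7)/220 = 0.00273 mA.
I_C = β·I_B = 200×0.00273 = 0.545 mA.
V_CE = V_CC − I_C·R_C = 8.3 − 0.545×1 = 7.75 V > V_CE(sat), so the active-region assumption holds.

active; I_C ≈ 0.55 mA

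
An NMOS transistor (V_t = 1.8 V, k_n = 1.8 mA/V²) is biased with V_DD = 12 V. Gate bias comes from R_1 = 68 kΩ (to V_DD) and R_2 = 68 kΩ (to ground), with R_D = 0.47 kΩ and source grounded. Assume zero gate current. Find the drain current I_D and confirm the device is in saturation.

V_G = V_DD·R_2/(R_1+R_2) = 12×68/136 = 6 V. With the source grounded, V_GS = V_G = 6 V.
Assume saturation: I_D = (k_n/2)(V_GS − V_t)² = (1.8/2)×(6 − 1.8)² = 0.9×4.2² = 15.9 mA.
V_DS = V_DD − I_D·R_D = 12 − 15.9×0.47 = 4.54 V.
Saturation requires V_DS ≥ V_GS − V_t = 4.2 V; 4.54 ≥ 4.2 ✓.

I_D ≈ 16 mA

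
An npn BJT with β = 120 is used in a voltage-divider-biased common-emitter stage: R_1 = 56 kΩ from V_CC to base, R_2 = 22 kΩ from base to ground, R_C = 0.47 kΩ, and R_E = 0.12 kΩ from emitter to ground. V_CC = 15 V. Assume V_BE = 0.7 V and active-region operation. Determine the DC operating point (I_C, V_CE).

Thevenize the base divider: V_Th = V_CC·R_2/(R_1+R_2) = 15×22/78 = 4.23 V, R_Th = R_1‖R_2 = 15.8 kΩ.
Base-emitter loop: V_Th = I_B·R_Th + V_BE + (β+1)I_B·R_E, so I_B = (4.23 − 0.7) / (15.8 + 121×0.12) = 0.116 mA.
I_C = β·I_B = 120×0.116 = 14 mA, and I_E = (β+1)I_B = 14.1 mA.
V_CE = V_CC − I_C·R_C − I_E·R_E = 15 − 14×0.47 − 14.1×0.12 = 6.74 V.
V_CE = 6.74 V > 0.2 V confirms active-region operation.

I_C ≈ 14 mA, V_CE ≈ 6.7 V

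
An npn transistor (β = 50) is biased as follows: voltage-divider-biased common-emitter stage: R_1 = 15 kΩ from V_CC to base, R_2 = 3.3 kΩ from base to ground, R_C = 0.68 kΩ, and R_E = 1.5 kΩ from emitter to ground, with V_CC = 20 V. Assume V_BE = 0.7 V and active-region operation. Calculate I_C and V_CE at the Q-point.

I_C ≈ 1.8 mA, V_CE ≈ 16 V

Thevenize the base divider: V_Th = V_CC·R_2/(R_1+R_2) = 20×3.3/18.3 = 3.61 V, R_Th = R_1‖R_2 = 2.7 kΩ.
Base-emitter loop: V_Th = I_B·R_Th + V_BE + (β+1)I_B·R_E, so I_B = (3.61 − 0.7) / (2.7 + 51×1.5) = 0.0367 mA.
I_C = β·I_B = 50×0.0367 = 1.83 mA, and I_E = (β+1)I_B = 1.87 mA.
V_CE = V_CC − I_C·R_C − I_E·R_E = 20 − 1.83×0.68 − 1.87×1.5 = 15.9 V.
V_CE = 15.9 V > 0.2 V confirms active-region operation.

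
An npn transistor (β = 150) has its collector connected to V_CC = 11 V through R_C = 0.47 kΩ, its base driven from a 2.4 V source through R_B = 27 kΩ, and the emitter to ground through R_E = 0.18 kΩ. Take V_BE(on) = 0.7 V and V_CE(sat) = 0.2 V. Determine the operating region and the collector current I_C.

Assume active. Base-emitter loop: I_B = (V_BB − V_BE)/(R_B + (β+1)R_E) = (2.4 − 0.7)/(27 + 151×0.18) = 0.0314 mA.
I_C = β·I_B = 150×0.0314 = 4.71 mA.
V_CE = V_CC − I_C·R_C − I_E·R_E = 11 − 4.71×0.47 − 4.74×0.18 = 7.94 V > V_CE(sat), so the active-region assumption holds.

active; I_C ≈ 4.7 mA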